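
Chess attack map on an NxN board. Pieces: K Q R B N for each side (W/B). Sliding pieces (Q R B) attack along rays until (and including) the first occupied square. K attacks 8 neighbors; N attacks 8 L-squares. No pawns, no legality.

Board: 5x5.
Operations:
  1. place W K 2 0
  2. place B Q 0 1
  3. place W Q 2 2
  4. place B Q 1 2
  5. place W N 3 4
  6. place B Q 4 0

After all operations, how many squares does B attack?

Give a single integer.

Answer: 21

Derivation:
Op 1: place WK@(2,0)
Op 2: place BQ@(0,1)
Op 3: place WQ@(2,2)
Op 4: place BQ@(1,2)
Op 5: place WN@(3,4)
Op 6: place BQ@(4,0)
Per-piece attacks for B:
  BQ@(0,1): attacks (0,2) (0,3) (0,4) (0,0) (1,1) (2,1) (3,1) (4,1) (1,2) (1,0) [ray(1,1) blocked at (1,2)]
  BQ@(1,2): attacks (1,3) (1,4) (1,1) (1,0) (2,2) (0,2) (2,3) (3,4) (2,1) (3,0) (0,3) (0,1) [ray(1,0) blocked at (2,2); ray(1,1) blocked at (3,4); ray(-1,-1) blocked at (0,1)]
  BQ@(4,0): attacks (4,1) (4,2) (4,3) (4,4) (3,0) (2,0) (3,1) (2,2) [ray(-1,0) blocked at (2,0); ray(-1,1) blocked at (2,2)]
Union (21 distinct): (0,0) (0,1) (0,2) (0,3) (0,4) (1,0) (1,1) (1,2) (1,3) (1,4) (2,0) (2,1) (2,2) (2,3) (3,0) (3,1) (3,4) (4,1) (4,2) (4,3) (4,4)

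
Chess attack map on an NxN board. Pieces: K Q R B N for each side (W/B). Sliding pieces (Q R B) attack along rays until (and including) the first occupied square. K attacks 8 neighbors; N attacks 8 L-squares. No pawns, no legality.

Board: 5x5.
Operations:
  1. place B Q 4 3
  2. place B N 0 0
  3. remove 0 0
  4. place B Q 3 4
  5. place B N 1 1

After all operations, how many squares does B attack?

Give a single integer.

Op 1: place BQ@(4,3)
Op 2: place BN@(0,0)
Op 3: remove (0,0)
Op 4: place BQ@(3,4)
Op 5: place BN@(1,1)
Per-piece attacks for B:
  BN@(1,1): attacks (2,3) (3,2) (0,3) (3,0)
  BQ@(3,4): attacks (3,3) (3,2) (3,1) (3,0) (4,4) (2,4) (1,4) (0,4) (4,3) (2,3) (1,2) (0,1) [ray(1,-1) blocked at (4,3)]
  BQ@(4,3): attacks (4,4) (4,2) (4,1) (4,0) (3,3) (2,3) (1,3) (0,3) (3,4) (3,2) (2,1) (1,0) [ray(-1,1) blocked at (3,4)]
Union (20 distinct): (0,1) (0,3) (0,4) (1,0) (1,2) (1,3) (1,4) (2,1) (2,3) (2,4) (3,0) (3,1) (3,2) (3,3) (3,4) (4,0) (4,1) (4,2) (4,3) (4,4)

Answer: 20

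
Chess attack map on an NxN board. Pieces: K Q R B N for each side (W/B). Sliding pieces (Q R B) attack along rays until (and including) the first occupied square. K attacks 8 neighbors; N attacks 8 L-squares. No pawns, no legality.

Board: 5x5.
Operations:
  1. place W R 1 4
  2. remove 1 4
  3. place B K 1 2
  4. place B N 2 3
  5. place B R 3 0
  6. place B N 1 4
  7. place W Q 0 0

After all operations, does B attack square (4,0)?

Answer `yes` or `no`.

Op 1: place WR@(1,4)
Op 2: remove (1,4)
Op 3: place BK@(1,2)
Op 4: place BN@(2,3)
Op 5: place BR@(3,0)
Op 6: place BN@(1,4)
Op 7: place WQ@(0,0)
Per-piece attacks for B:
  BK@(1,2): attacks (1,3) (1,1) (2,2) (0,2) (2,3) (2,1) (0,3) (0,1)
  BN@(1,4): attacks (2,2) (3,3) (0,2)
  BN@(2,3): attacks (4,4) (0,4) (3,1) (4,2) (1,1) (0,2)
  BR@(3,0): attacks (3,1) (3,2) (3,3) (3,4) (4,0) (2,0) (1,0) (0,0) [ray(-1,0) blocked at (0,0)]
B attacks (4,0): yes

Answer: yes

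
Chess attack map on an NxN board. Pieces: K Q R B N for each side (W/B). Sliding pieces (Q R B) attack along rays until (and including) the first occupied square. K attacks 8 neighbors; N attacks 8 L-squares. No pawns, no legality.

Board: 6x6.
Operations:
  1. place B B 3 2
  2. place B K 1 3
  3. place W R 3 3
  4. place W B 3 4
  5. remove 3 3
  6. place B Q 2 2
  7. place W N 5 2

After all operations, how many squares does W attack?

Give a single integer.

Answer: 11

Derivation:
Op 1: place BB@(3,2)
Op 2: place BK@(1,3)
Op 3: place WR@(3,3)
Op 4: place WB@(3,4)
Op 5: remove (3,3)
Op 6: place BQ@(2,2)
Op 7: place WN@(5,2)
Per-piece attacks for W:
  WB@(3,4): attacks (4,5) (4,3) (5,2) (2,5) (2,3) (1,2) (0,1) [ray(1,-1) blocked at (5,2)]
  WN@(5,2): attacks (4,4) (3,3) (4,0) (3,1)
Union (11 distinct): (0,1) (1,2) (2,3) (2,5) (3,1) (3,3) (4,0) (4,3) (4,4) (4,5) (5,2)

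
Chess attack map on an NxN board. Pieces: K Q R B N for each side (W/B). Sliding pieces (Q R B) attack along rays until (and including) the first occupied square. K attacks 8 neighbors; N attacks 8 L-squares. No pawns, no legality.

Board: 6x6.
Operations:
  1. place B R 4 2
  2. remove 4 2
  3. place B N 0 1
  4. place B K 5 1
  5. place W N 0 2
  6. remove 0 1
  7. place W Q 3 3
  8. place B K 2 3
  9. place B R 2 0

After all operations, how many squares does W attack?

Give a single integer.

Op 1: place BR@(4,2)
Op 2: remove (4,2)
Op 3: place BN@(0,1)
Op 4: place BK@(5,1)
Op 5: place WN@(0,2)
Op 6: remove (0,1)
Op 7: place WQ@(3,3)
Op 8: place BK@(2,3)
Op 9: place BR@(2,0)
Per-piece attacks for W:
  WN@(0,2): attacks (1,4) (2,3) (1,0) (2,1)
  WQ@(3,3): attacks (3,4) (3,5) (3,2) (3,1) (3,0) (4,3) (5,3) (2,3) (4,4) (5,5) (4,2) (5,1) (2,4) (1,5) (2,2) (1,1) (0,0) [ray(-1,0) blocked at (2,3); ray(1,-1) blocked at (5,1)]
Union (20 distinct): (0,0) (1,0) (1,1) (1,4) (1,5) (2,1) (2,2) (2,3) (2,4) (3,0) (3,1) (3,2) (3,4) (3,5) (4,2) (4,3) (4,4) (5,1) (5,3) (5,5)

Answer: 20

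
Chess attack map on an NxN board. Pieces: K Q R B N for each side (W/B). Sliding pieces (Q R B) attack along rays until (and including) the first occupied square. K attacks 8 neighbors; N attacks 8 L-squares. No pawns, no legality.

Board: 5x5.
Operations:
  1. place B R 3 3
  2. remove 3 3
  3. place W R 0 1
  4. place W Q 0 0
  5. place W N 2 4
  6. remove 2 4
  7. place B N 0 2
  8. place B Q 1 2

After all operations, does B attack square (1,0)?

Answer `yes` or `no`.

Answer: yes

Derivation:
Op 1: place BR@(3,3)
Op 2: remove (3,3)
Op 3: place WR@(0,1)
Op 4: place WQ@(0,0)
Op 5: place WN@(2,4)
Op 6: remove (2,4)
Op 7: place BN@(0,2)
Op 8: place BQ@(1,2)
Per-piece attacks for B:
  BN@(0,2): attacks (1,4) (2,3) (1,0) (2,1)
  BQ@(1,2): attacks (1,3) (1,4) (1,1) (1,0) (2,2) (3,2) (4,2) (0,2) (2,3) (3,4) (2,1) (3,0) (0,3) (0,1) [ray(-1,0) blocked at (0,2); ray(-1,-1) blocked at (0,1)]
B attacks (1,0): yes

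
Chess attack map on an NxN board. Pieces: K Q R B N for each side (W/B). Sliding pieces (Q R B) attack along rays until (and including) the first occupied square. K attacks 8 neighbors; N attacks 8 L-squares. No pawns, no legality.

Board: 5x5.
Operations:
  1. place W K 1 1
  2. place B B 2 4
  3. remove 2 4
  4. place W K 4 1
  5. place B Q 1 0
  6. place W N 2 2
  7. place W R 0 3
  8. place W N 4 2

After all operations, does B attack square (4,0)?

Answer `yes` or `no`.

Answer: yes

Derivation:
Op 1: place WK@(1,1)
Op 2: place BB@(2,4)
Op 3: remove (2,4)
Op 4: place WK@(4,1)
Op 5: place BQ@(1,0)
Op 6: place WN@(2,2)
Op 7: place WR@(0,3)
Op 8: place WN@(4,2)
Per-piece attacks for B:
  BQ@(1,0): attacks (1,1) (2,0) (3,0) (4,0) (0,0) (2,1) (3,2) (4,3) (0,1) [ray(0,1) blocked at (1,1)]
B attacks (4,0): yes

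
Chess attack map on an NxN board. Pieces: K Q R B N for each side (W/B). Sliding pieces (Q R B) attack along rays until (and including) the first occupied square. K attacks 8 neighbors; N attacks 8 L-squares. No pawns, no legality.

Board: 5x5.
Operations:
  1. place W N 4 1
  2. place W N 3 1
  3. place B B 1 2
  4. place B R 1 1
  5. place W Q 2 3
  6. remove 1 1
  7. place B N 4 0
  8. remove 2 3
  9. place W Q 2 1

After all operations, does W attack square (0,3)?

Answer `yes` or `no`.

Answer: no

Derivation:
Op 1: place WN@(4,1)
Op 2: place WN@(3,1)
Op 3: place BB@(1,2)
Op 4: place BR@(1,1)
Op 5: place WQ@(2,3)
Op 6: remove (1,1)
Op 7: place BN@(4,0)
Op 8: remove (2,3)
Op 9: place WQ@(2,1)
Per-piece attacks for W:
  WQ@(2,1): attacks (2,2) (2,3) (2,4) (2,0) (3,1) (1,1) (0,1) (3,2) (4,3) (3,0) (1,2) (1,0) [ray(1,0) blocked at (3,1); ray(-1,1) blocked at (1,2)]
  WN@(3,1): attacks (4,3) (2,3) (1,2) (1,0)
  WN@(4,1): attacks (3,3) (2,2) (2,0)
W attacks (0,3): no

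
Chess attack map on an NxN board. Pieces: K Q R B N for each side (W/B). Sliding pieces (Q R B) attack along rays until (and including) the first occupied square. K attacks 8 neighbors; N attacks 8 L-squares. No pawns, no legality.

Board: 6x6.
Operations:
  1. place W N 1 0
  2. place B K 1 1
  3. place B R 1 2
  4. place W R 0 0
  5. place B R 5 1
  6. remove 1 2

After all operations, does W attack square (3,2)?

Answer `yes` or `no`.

Answer: no

Derivation:
Op 1: place WN@(1,0)
Op 2: place BK@(1,1)
Op 3: place BR@(1,2)
Op 4: place WR@(0,0)
Op 5: place BR@(5,1)
Op 6: remove (1,2)
Per-piece attacks for W:
  WR@(0,0): attacks (0,1) (0,2) (0,3) (0,4) (0,5) (1,0) [ray(1,0) blocked at (1,0)]
  WN@(1,0): attacks (2,2) (3,1) (0,2)
W attacks (3,2): no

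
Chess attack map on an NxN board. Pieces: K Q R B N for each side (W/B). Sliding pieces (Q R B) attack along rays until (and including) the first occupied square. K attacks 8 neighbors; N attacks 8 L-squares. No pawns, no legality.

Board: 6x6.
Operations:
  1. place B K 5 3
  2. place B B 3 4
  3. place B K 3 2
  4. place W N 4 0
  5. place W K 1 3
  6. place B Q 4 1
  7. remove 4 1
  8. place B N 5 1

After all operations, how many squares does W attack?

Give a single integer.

Answer: 11

Derivation:
Op 1: place BK@(5,3)
Op 2: place BB@(3,4)
Op 3: place BK@(3,2)
Op 4: place WN@(4,0)
Op 5: place WK@(1,3)
Op 6: place BQ@(4,1)
Op 7: remove (4,1)
Op 8: place BN@(5,1)
Per-piece attacks for W:
  WK@(1,3): attacks (1,4) (1,2) (2,3) (0,3) (2,4) (2,2) (0,4) (0,2)
  WN@(4,0): attacks (5,2) (3,2) (2,1)
Union (11 distinct): (0,2) (0,3) (0,4) (1,2) (1,4) (2,1) (2,2) (2,3) (2,4) (3,2) (5,2)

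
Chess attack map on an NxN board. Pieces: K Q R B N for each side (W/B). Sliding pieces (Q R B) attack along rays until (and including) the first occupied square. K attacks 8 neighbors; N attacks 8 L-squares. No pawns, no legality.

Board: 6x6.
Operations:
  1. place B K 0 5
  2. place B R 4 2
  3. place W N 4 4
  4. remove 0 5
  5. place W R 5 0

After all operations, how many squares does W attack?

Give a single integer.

Answer: 13

Derivation:
Op 1: place BK@(0,5)
Op 2: place BR@(4,2)
Op 3: place WN@(4,4)
Op 4: remove (0,5)
Op 5: place WR@(5,0)
Per-piece attacks for W:
  WN@(4,4): attacks (2,5) (5,2) (3,2) (2,3)
  WR@(5,0): attacks (5,1) (5,2) (5,3) (5,4) (5,5) (4,0) (3,0) (2,0) (1,0) (0,0)
Union (13 distinct): (0,0) (1,0) (2,0) (2,3) (2,5) (3,0) (3,2) (4,0) (5,1) (5,2) (5,3) (5,4) (5,5)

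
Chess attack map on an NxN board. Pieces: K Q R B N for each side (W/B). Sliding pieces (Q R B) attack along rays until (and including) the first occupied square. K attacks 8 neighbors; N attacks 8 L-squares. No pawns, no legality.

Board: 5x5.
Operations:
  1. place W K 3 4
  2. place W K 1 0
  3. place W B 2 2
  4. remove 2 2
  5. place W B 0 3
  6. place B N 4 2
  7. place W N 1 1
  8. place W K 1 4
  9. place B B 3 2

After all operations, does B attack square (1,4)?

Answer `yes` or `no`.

Answer: yes

Derivation:
Op 1: place WK@(3,4)
Op 2: place WK@(1,0)
Op 3: place WB@(2,2)
Op 4: remove (2,2)
Op 5: place WB@(0,3)
Op 6: place BN@(4,2)
Op 7: place WN@(1,1)
Op 8: place WK@(1,4)
Op 9: place BB@(3,2)
Per-piece attacks for B:
  BB@(3,2): attacks (4,3) (4,1) (2,3) (1,4) (2,1) (1,0) [ray(-1,1) blocked at (1,4); ray(-1,-1) blocked at (1,0)]
  BN@(4,2): attacks (3,4) (2,3) (3,0) (2,1)
B attacks (1,4): yes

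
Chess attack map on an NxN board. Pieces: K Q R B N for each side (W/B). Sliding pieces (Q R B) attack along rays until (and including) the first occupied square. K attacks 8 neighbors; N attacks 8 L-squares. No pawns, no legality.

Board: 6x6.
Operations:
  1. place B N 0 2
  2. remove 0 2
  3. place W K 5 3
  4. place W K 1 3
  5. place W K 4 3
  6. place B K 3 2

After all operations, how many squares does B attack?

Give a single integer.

Op 1: place BN@(0,2)
Op 2: remove (0,2)
Op 3: place WK@(5,3)
Op 4: place WK@(1,3)
Op 5: place WK@(4,3)
Op 6: place BK@(3,2)
Per-piece attacks for B:
  BK@(3,2): attacks (3,3) (3,1) (4,2) (2,2) (4,3) (4,1) (2,3) (2,1)
Union (8 distinct): (2,1) (2,2) (2,3) (3,1) (3,3) (4,1) (4,2) (4,3)

Answer: 8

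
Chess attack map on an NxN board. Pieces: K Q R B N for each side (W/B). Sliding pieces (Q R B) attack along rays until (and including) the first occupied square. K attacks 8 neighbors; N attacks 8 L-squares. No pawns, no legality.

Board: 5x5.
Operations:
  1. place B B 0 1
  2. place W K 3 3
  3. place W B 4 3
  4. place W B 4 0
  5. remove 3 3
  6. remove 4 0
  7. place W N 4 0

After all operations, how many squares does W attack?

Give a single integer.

Op 1: place BB@(0,1)
Op 2: place WK@(3,3)
Op 3: place WB@(4,3)
Op 4: place WB@(4,0)
Op 5: remove (3,3)
Op 6: remove (4,0)
Op 7: place WN@(4,0)
Per-piece attacks for W:
  WN@(4,0): attacks (3,2) (2,1)
  WB@(4,3): attacks (3,4) (3,2) (2,1) (1,0)
Union (4 distinct): (1,0) (2,1) (3,2) (3,4)

Answer: 4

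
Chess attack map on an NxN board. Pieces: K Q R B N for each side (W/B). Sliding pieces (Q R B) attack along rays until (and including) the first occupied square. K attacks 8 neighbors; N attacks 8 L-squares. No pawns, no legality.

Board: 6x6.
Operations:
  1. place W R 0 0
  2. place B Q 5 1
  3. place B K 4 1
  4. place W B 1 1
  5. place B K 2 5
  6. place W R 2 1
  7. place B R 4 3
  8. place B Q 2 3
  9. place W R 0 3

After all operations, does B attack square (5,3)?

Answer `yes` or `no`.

Answer: yes

Derivation:
Op 1: place WR@(0,0)
Op 2: place BQ@(5,1)
Op 3: place BK@(4,1)
Op 4: place WB@(1,1)
Op 5: place BK@(2,5)
Op 6: place WR@(2,1)
Op 7: place BR@(4,3)
Op 8: place BQ@(2,3)
Op 9: place WR@(0,3)
Per-piece attacks for B:
  BQ@(2,3): attacks (2,4) (2,5) (2,2) (2,1) (3,3) (4,3) (1,3) (0,3) (3,4) (4,5) (3,2) (4,1) (1,4) (0,5) (1,2) (0,1) [ray(0,1) blocked at (2,5); ray(0,-1) blocked at (2,1); ray(1,0) blocked at (4,3); ray(-1,0) blocked at (0,3); ray(1,-1) blocked at (4,1)]
  BK@(2,5): attacks (2,4) (3,5) (1,5) (3,4) (1,4)
  BK@(4,1): attacks (4,2) (4,0) (5,1) (3,1) (5,2) (5,0) (3,2) (3,0)
  BR@(4,3): attacks (4,4) (4,5) (4,2) (4,1) (5,3) (3,3) (2,3) [ray(0,-1) blocked at (4,1); ray(-1,0) blocked at (2,3)]
  BQ@(5,1): attacks (5,2) (5,3) (5,4) (5,5) (5,0) (4,1) (4,2) (3,3) (2,4) (1,5) (4,0) [ray(-1,0) blocked at (4,1)]
B attacks (5,3): yes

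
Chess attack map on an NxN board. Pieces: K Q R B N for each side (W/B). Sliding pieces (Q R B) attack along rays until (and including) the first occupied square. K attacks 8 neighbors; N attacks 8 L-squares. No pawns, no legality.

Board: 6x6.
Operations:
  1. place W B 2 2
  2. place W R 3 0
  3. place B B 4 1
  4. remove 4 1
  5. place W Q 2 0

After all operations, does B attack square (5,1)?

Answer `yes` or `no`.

Answer: no

Derivation:
Op 1: place WB@(2,2)
Op 2: place WR@(3,0)
Op 3: place BB@(4,1)
Op 4: remove (4,1)
Op 5: place WQ@(2,0)
Per-piece attacks for B:
B attacks (5,1): no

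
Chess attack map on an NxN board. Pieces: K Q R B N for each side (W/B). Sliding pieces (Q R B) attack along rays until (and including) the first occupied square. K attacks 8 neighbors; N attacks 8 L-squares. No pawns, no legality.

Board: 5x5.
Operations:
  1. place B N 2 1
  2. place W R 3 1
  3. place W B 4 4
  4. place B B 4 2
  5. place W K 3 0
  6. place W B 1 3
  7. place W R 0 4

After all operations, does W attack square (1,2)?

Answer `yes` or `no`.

Answer: no

Derivation:
Op 1: place BN@(2,1)
Op 2: place WR@(3,1)
Op 3: place WB@(4,4)
Op 4: place BB@(4,2)
Op 5: place WK@(3,0)
Op 6: place WB@(1,3)
Op 7: place WR@(0,4)
Per-piece attacks for W:
  WR@(0,4): attacks (0,3) (0,2) (0,1) (0,0) (1,4) (2,4) (3,4) (4,4) [ray(1,0) blocked at (4,4)]
  WB@(1,3): attacks (2,4) (2,2) (3,1) (0,4) (0,2) [ray(1,-1) blocked at (3,1); ray(-1,1) blocked at (0,4)]
  WK@(3,0): attacks (3,1) (4,0) (2,0) (4,1) (2,1)
  WR@(3,1): attacks (3,2) (3,3) (3,4) (3,0) (4,1) (2,1) [ray(0,-1) blocked at (3,0); ray(-1,0) blocked at (2,1)]
  WB@(4,4): attacks (3,3) (2,2) (1,1) (0,0)
W attacks (1,2): no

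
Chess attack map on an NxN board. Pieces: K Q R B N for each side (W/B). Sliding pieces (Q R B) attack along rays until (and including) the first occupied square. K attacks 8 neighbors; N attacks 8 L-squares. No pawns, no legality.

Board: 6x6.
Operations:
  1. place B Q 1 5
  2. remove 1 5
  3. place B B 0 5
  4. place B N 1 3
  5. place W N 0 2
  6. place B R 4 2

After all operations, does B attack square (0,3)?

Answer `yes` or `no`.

Answer: no

Derivation:
Op 1: place BQ@(1,5)
Op 2: remove (1,5)
Op 3: place BB@(0,5)
Op 4: place BN@(1,3)
Op 5: place WN@(0,2)
Op 6: place BR@(4,2)
Per-piece attacks for B:
  BB@(0,5): attacks (1,4) (2,3) (3,2) (4,1) (5,0)
  BN@(1,3): attacks (2,5) (3,4) (0,5) (2,1) (3,2) (0,1)
  BR@(4,2): attacks (4,3) (4,4) (4,5) (4,1) (4,0) (5,2) (3,2) (2,2) (1,2) (0,2) [ray(-1,0) blocked at (0,2)]
B attacks (0,3): no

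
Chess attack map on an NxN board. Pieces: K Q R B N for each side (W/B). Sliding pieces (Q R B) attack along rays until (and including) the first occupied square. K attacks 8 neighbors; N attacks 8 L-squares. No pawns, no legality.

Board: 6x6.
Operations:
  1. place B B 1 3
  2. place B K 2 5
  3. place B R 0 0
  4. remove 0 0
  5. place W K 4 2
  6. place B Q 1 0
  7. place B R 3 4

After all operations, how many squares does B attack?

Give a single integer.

Answer: 24

Derivation:
Op 1: place BB@(1,3)
Op 2: place BK@(2,5)
Op 3: place BR@(0,0)
Op 4: remove (0,0)
Op 5: place WK@(4,2)
Op 6: place BQ@(1,0)
Op 7: place BR@(3,4)
Per-piece attacks for B:
  BQ@(1,0): attacks (1,1) (1,2) (1,3) (2,0) (3,0) (4,0) (5,0) (0,0) (2,1) (3,2) (4,3) (5,4) (0,1) [ray(0,1) blocked at (1,3)]
  BB@(1,3): attacks (2,4) (3,5) (2,2) (3,1) (4,0) (0,4) (0,2)
  BK@(2,5): attacks (2,4) (3,5) (1,5) (3,4) (1,4)
  BR@(3,4): attacks (3,5) (3,3) (3,2) (3,1) (3,0) (4,4) (5,4) (2,4) (1,4) (0,4)
Union (24 distinct): (0,0) (0,1) (0,2) (0,4) (1,1) (1,2) (1,3) (1,4) (1,5) (2,0) (2,1) (2,2) (2,4) (3,0) (3,1) (3,2) (3,3) (3,4) (3,5) (4,0) (4,3) (4,4) (5,0) (5,4)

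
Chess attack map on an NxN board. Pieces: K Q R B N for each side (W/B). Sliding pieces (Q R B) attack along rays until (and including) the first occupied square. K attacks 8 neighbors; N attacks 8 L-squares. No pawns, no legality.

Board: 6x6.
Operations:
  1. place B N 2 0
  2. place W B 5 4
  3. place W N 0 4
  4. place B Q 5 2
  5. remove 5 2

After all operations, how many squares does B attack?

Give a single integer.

Op 1: place BN@(2,0)
Op 2: place WB@(5,4)
Op 3: place WN@(0,4)
Op 4: place BQ@(5,2)
Op 5: remove (5,2)
Per-piece attacks for B:
  BN@(2,0): attacks (3,2) (4,1) (1,2) (0,1)
Union (4 distinct): (0,1) (1,2) (3,2) (4,1)

Answer: 4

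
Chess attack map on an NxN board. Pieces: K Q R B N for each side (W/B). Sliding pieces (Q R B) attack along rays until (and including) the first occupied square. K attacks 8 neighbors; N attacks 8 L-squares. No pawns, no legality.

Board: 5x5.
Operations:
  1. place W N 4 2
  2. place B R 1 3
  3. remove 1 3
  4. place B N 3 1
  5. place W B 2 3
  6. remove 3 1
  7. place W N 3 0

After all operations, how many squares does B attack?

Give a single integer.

Op 1: place WN@(4,2)
Op 2: place BR@(1,3)
Op 3: remove (1,3)
Op 4: place BN@(3,1)
Op 5: place WB@(2,3)
Op 6: remove (3,1)
Op 7: place WN@(3,0)
Per-piece attacks for B:
Union (0 distinct): (none)

Answer: 0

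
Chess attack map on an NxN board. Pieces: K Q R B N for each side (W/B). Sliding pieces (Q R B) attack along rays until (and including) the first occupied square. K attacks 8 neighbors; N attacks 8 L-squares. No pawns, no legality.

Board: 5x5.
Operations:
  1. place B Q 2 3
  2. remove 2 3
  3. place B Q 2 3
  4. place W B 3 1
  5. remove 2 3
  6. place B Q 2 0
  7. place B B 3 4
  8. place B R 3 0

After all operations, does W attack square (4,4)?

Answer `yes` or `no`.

Op 1: place BQ@(2,3)
Op 2: remove (2,3)
Op 3: place BQ@(2,3)
Op 4: place WB@(3,1)
Op 5: remove (2,3)
Op 6: place BQ@(2,0)
Op 7: place BB@(3,4)
Op 8: place BR@(3,0)
Per-piece attacks for W:
  WB@(3,1): attacks (4,2) (4,0) (2,2) (1,3) (0,4) (2,0) [ray(-1,-1) blocked at (2,0)]
W attacks (4,4): no

Answer: no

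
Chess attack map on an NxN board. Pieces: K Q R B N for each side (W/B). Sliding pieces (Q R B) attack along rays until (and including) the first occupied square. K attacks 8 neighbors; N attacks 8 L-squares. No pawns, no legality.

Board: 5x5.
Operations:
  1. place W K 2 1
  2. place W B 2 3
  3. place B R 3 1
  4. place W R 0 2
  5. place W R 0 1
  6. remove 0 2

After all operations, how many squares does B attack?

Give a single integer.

Answer: 6

Derivation:
Op 1: place WK@(2,1)
Op 2: place WB@(2,3)
Op 3: place BR@(3,1)
Op 4: place WR@(0,2)
Op 5: place WR@(0,1)
Op 6: remove (0,2)
Per-piece attacks for B:
  BR@(3,1): attacks (3,2) (3,3) (3,4) (3,0) (4,1) (2,1) [ray(-1,0) blocked at (2,1)]
Union (6 distinct): (2,1) (3,0) (3,2) (3,3) (3,4) (4,1)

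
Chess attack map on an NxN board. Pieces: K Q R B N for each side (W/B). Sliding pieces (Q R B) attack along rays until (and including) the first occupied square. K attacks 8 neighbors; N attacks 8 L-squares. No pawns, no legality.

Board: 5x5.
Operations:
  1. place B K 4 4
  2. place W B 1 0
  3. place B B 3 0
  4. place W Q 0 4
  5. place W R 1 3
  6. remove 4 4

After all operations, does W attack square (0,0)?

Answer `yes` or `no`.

Op 1: place BK@(4,4)
Op 2: place WB@(1,0)
Op 3: place BB@(3,0)
Op 4: place WQ@(0,4)
Op 5: place WR@(1,3)
Op 6: remove (4,4)
Per-piece attacks for W:
  WQ@(0,4): attacks (0,3) (0,2) (0,1) (0,0) (1,4) (2,4) (3,4) (4,4) (1,3) [ray(1,-1) blocked at (1,3)]
  WB@(1,0): attacks (2,1) (3,2) (4,3) (0,1)
  WR@(1,3): attacks (1,4) (1,2) (1,1) (1,0) (2,3) (3,3) (4,3) (0,3) [ray(0,-1) blocked at (1,0)]
W attacks (0,0): yes

Answer: yes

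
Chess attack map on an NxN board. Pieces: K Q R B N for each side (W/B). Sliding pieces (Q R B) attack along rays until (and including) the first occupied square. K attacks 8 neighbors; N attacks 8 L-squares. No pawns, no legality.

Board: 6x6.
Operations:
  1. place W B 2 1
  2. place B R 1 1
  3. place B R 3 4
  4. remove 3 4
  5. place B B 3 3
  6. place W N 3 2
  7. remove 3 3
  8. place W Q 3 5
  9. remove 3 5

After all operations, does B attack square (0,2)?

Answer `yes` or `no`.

Answer: no

Derivation:
Op 1: place WB@(2,1)
Op 2: place BR@(1,1)
Op 3: place BR@(3,4)
Op 4: remove (3,4)
Op 5: place BB@(3,3)
Op 6: place WN@(3,2)
Op 7: remove (3,3)
Op 8: place WQ@(3,5)
Op 9: remove (3,5)
Per-piece attacks for B:
  BR@(1,1): attacks (1,2) (1,3) (1,4) (1,5) (1,0) (2,1) (0,1) [ray(1,0) blocked at (2,1)]
B attacks (0,2): no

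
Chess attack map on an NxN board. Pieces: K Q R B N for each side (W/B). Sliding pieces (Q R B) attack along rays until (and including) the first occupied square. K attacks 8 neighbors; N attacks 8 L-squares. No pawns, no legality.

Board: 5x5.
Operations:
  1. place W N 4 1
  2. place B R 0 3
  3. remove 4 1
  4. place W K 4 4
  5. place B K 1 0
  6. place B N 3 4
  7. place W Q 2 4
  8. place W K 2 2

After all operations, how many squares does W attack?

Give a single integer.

Op 1: place WN@(4,1)
Op 2: place BR@(0,3)
Op 3: remove (4,1)
Op 4: place WK@(4,4)
Op 5: place BK@(1,0)
Op 6: place BN@(3,4)
Op 7: place WQ@(2,4)
Op 8: place WK@(2,2)
Per-piece attacks for W:
  WK@(2,2): attacks (2,3) (2,1) (3,2) (1,2) (3,3) (3,1) (1,3) (1,1)
  WQ@(2,4): attacks (2,3) (2,2) (3,4) (1,4) (0,4) (3,3) (4,2) (1,3) (0,2) [ray(0,-1) blocked at (2,2); ray(1,0) blocked at (3,4)]
  WK@(4,4): attacks (4,3) (3,4) (3,3)
Union (15 distinct): (0,2) (0,4) (1,1) (1,2) (1,3) (1,4) (2,1) (2,2) (2,3) (3,1) (3,2) (3,3) (3,4) (4,2) (4,3)

Answer: 15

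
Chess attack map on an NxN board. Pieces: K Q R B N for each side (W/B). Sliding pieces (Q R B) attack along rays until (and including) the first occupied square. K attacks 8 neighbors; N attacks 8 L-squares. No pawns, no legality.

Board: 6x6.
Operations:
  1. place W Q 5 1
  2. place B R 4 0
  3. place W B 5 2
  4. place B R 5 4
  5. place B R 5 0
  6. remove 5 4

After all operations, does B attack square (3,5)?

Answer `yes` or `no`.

Op 1: place WQ@(5,1)
Op 2: place BR@(4,0)
Op 3: place WB@(5,2)
Op 4: place BR@(5,4)
Op 5: place BR@(5,0)
Op 6: remove (5,4)
Per-piece attacks for B:
  BR@(4,0): attacks (4,1) (4,2) (4,3) (4,4) (4,5) (5,0) (3,0) (2,0) (1,0) (0,0) [ray(1,0) blocked at (5,0)]
  BR@(5,0): attacks (5,1) (4,0) [ray(0,1) blocked at (5,1); ray(-1,0) blocked at (4,0)]
B attacks (3,5): no

Answer: no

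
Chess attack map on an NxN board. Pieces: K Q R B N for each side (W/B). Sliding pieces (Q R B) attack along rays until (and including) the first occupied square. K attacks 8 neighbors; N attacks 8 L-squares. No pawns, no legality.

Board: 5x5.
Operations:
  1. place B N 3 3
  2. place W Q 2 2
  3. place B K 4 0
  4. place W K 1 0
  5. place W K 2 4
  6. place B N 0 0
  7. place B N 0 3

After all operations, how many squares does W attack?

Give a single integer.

Op 1: place BN@(3,3)
Op 2: place WQ@(2,2)
Op 3: place BK@(4,0)
Op 4: place WK@(1,0)
Op 5: place WK@(2,4)
Op 6: place BN@(0,0)
Op 7: place BN@(0,3)
Per-piece attacks for W:
  WK@(1,0): attacks (1,1) (2,0) (0,0) (2,1) (0,1)
  WQ@(2,2): attacks (2,3) (2,4) (2,1) (2,0) (3,2) (4,2) (1,2) (0,2) (3,3) (3,1) (4,0) (1,3) (0,4) (1,1) (0,0) [ray(0,1) blocked at (2,4); ray(1,1) blocked at (3,3); ray(1,-1) blocked at (4,0); ray(-1,-1) blocked at (0,0)]
  WK@(2,4): attacks (2,3) (3,4) (1,4) (3,3) (1,3)
Union (18 distinct): (0,0) (0,1) (0,2) (0,4) (1,1) (1,2) (1,3) (1,4) (2,0) (2,1) (2,3) (2,4) (3,1) (3,2) (3,3) (3,4) (4,0) (4,2)

Answer: 18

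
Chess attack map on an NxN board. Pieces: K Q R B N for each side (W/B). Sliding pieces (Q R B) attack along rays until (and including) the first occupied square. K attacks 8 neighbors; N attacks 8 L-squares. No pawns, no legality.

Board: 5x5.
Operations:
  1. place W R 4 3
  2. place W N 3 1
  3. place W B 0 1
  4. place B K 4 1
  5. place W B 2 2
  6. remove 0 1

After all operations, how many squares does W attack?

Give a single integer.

Answer: 14

Derivation:
Op 1: place WR@(4,3)
Op 2: place WN@(3,1)
Op 3: place WB@(0,1)
Op 4: place BK@(4,1)
Op 5: place WB@(2,2)
Op 6: remove (0,1)
Per-piece attacks for W:
  WB@(2,2): attacks (3,3) (4,4) (3,1) (1,3) (0,4) (1,1) (0,0) [ray(1,-1) blocked at (3,1)]
  WN@(3,1): attacks (4,3) (2,3) (1,2) (1,0)
  WR@(4,3): attacks (4,4) (4,2) (4,1) (3,3) (2,3) (1,3) (0,3) [ray(0,-1) blocked at (4,1)]
Union (14 distinct): (0,0) (0,3) (0,4) (1,0) (1,1) (1,2) (1,3) (2,3) (3,1) (3,3) (4,1) (4,2) (4,3) (4,4)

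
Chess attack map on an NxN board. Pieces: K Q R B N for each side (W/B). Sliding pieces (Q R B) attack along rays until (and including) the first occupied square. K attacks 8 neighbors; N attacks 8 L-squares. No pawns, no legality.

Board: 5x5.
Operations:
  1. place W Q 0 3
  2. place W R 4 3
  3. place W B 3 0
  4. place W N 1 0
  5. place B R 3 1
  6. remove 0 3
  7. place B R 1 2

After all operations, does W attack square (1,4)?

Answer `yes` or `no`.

Op 1: place WQ@(0,3)
Op 2: place WR@(4,3)
Op 3: place WB@(3,0)
Op 4: place WN@(1,0)
Op 5: place BR@(3,1)
Op 6: remove (0,3)
Op 7: place BR@(1,2)
Per-piece attacks for W:
  WN@(1,0): attacks (2,2) (3,1) (0,2)
  WB@(3,0): attacks (4,1) (2,1) (1,2) [ray(-1,1) blocked at (1,2)]
  WR@(4,3): attacks (4,4) (4,2) (4,1) (4,0) (3,3) (2,3) (1,3) (0,3)
W attacks (1,4): no

Answer: no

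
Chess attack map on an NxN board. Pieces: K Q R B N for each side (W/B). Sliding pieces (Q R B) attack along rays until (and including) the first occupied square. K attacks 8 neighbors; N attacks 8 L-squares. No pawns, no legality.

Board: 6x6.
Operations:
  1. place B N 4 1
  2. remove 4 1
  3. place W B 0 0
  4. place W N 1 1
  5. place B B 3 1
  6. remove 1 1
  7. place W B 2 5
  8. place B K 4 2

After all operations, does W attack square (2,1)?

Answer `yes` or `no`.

Op 1: place BN@(4,1)
Op 2: remove (4,1)
Op 3: place WB@(0,0)
Op 4: place WN@(1,1)
Op 5: place BB@(3,1)
Op 6: remove (1,1)
Op 7: place WB@(2,5)
Op 8: place BK@(4,2)
Per-piece attacks for W:
  WB@(0,0): attacks (1,1) (2,2) (3,3) (4,4) (5,5)
  WB@(2,5): attacks (3,4) (4,3) (5,2) (1,4) (0,3)
W attacks (2,1): no

Answer: no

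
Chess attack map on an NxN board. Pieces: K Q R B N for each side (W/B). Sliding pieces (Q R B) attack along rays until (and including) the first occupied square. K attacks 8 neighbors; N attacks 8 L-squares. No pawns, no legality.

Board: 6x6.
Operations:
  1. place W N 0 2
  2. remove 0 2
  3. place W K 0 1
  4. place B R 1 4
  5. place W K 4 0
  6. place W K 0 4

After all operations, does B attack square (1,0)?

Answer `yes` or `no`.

Answer: yes

Derivation:
Op 1: place WN@(0,2)
Op 2: remove (0,2)
Op 3: place WK@(0,1)
Op 4: place BR@(1,4)
Op 5: place WK@(4,0)
Op 6: place WK@(0,4)
Per-piece attacks for B:
  BR@(1,4): attacks (1,5) (1,3) (1,2) (1,1) (1,0) (2,4) (3,4) (4,4) (5,4) (0,4) [ray(-1,0) blocked at (0,4)]
B attacks (1,0): yes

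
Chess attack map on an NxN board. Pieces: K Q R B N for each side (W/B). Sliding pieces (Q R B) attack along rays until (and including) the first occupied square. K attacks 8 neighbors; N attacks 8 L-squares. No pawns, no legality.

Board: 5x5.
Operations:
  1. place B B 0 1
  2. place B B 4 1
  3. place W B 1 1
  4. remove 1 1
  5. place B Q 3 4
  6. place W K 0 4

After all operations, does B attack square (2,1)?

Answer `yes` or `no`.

Op 1: place BB@(0,1)
Op 2: place BB@(4,1)
Op 3: place WB@(1,1)
Op 4: remove (1,1)
Op 5: place BQ@(3,4)
Op 6: place WK@(0,4)
Per-piece attacks for B:
  BB@(0,1): attacks (1,2) (2,3) (3,4) (1,0) [ray(1,1) blocked at (3,4)]
  BQ@(3,4): attacks (3,3) (3,2) (3,1) (3,0) (4,4) (2,4) (1,4) (0,4) (4,3) (2,3) (1,2) (0,1) [ray(-1,0) blocked at (0,4); ray(-1,-1) blocked at (0,1)]
  BB@(4,1): attacks (3,2) (2,3) (1,4) (3,0)
B attacks (2,1): no

Answer: no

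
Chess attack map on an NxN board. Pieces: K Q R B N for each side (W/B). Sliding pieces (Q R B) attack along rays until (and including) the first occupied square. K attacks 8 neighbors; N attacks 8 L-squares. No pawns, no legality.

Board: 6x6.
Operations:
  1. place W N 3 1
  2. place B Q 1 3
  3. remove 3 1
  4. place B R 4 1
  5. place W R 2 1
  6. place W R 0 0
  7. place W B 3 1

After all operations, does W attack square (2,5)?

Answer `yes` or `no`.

Answer: yes

Derivation:
Op 1: place WN@(3,1)
Op 2: place BQ@(1,3)
Op 3: remove (3,1)
Op 4: place BR@(4,1)
Op 5: place WR@(2,1)
Op 6: place WR@(0,0)
Op 7: place WB@(3,1)
Per-piece attacks for W:
  WR@(0,0): attacks (0,1) (0,2) (0,3) (0,4) (0,5) (1,0) (2,0) (3,0) (4,0) (5,0)
  WR@(2,1): attacks (2,2) (2,3) (2,4) (2,5) (2,0) (3,1) (1,1) (0,1) [ray(1,0) blocked at (3,1)]
  WB@(3,1): attacks (4,2) (5,3) (4,0) (2,2) (1,3) (2,0) [ray(-1,1) blocked at (1,3)]
W attacks (2,5): yes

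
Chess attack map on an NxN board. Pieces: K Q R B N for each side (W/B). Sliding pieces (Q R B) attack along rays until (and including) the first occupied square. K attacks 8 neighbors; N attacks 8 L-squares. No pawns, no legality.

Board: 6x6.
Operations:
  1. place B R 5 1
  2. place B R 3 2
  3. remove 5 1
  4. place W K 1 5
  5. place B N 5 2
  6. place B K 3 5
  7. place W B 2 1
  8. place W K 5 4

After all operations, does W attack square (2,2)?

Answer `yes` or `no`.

Answer: no

Derivation:
Op 1: place BR@(5,1)
Op 2: place BR@(3,2)
Op 3: remove (5,1)
Op 4: place WK@(1,5)
Op 5: place BN@(5,2)
Op 6: place BK@(3,5)
Op 7: place WB@(2,1)
Op 8: place WK@(5,4)
Per-piece attacks for W:
  WK@(1,5): attacks (1,4) (2,5) (0,5) (2,4) (0,4)
  WB@(2,1): attacks (3,2) (3,0) (1,2) (0,3) (1,0) [ray(1,1) blocked at (3,2)]
  WK@(5,4): attacks (5,5) (5,3) (4,4) (4,5) (4,3)
W attacks (2,2): no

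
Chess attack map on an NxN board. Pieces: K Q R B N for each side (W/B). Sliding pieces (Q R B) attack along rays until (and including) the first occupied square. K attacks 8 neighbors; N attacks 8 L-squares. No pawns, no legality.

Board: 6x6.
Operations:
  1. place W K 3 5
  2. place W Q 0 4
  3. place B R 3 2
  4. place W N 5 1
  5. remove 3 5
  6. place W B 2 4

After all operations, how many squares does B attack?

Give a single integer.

Op 1: place WK@(3,5)
Op 2: place WQ@(0,4)
Op 3: place BR@(3,2)
Op 4: place WN@(5,1)
Op 5: remove (3,5)
Op 6: place WB@(2,4)
Per-piece attacks for B:
  BR@(3,2): attacks (3,3) (3,4) (3,5) (3,1) (3,0) (4,2) (5,2) (2,2) (1,2) (0,2)
Union (10 distinct): (0,2) (1,2) (2,2) (3,0) (3,1) (3,3) (3,4) (3,5) (4,2) (5,2)

Answer: 10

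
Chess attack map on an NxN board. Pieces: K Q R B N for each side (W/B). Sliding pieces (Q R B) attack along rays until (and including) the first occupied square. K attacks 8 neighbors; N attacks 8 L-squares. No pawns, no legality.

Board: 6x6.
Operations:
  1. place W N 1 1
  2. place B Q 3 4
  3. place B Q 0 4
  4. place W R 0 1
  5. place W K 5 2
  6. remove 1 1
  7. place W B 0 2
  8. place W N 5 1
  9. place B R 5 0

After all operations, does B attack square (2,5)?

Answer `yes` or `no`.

Op 1: place WN@(1,1)
Op 2: place BQ@(3,4)
Op 3: place BQ@(0,4)
Op 4: place WR@(0,1)
Op 5: place WK@(5,2)
Op 6: remove (1,1)
Op 7: place WB@(0,2)
Op 8: place WN@(5,1)
Op 9: place BR@(5,0)
Per-piece attacks for B:
  BQ@(0,4): attacks (0,5) (0,3) (0,2) (1,4) (2,4) (3,4) (1,5) (1,3) (2,2) (3,1) (4,0) [ray(0,-1) blocked at (0,2); ray(1,0) blocked at (3,4)]
  BQ@(3,4): attacks (3,5) (3,3) (3,2) (3,1) (3,0) (4,4) (5,4) (2,4) (1,4) (0,4) (4,5) (4,3) (5,2) (2,5) (2,3) (1,2) (0,1) [ray(-1,0) blocked at (0,4); ray(1,-1) blocked at (5,2); ray(-1,-1) blocked at (0,1)]
  BR@(5,0): attacks (5,1) (4,0) (3,0) (2,0) (1,0) (0,0) [ray(0,1) blocked at (5,1)]
B attacks (2,5): yes

Answer: yes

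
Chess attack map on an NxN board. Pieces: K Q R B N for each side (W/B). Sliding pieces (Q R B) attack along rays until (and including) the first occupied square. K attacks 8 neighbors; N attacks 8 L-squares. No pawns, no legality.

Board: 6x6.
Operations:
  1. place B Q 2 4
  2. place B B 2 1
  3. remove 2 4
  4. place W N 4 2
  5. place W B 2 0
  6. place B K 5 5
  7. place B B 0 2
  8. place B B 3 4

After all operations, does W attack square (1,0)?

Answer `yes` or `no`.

Answer: no

Derivation:
Op 1: place BQ@(2,4)
Op 2: place BB@(2,1)
Op 3: remove (2,4)
Op 4: place WN@(4,2)
Op 5: place WB@(2,0)
Op 6: place BK@(5,5)
Op 7: place BB@(0,2)
Op 8: place BB@(3,4)
Per-piece attacks for W:
  WB@(2,0): attacks (3,1) (4,2) (1,1) (0,2) [ray(1,1) blocked at (4,2); ray(-1,1) blocked at (0,2)]
  WN@(4,2): attacks (5,4) (3,4) (2,3) (5,0) (3,0) (2,1)
W attacks (1,0): no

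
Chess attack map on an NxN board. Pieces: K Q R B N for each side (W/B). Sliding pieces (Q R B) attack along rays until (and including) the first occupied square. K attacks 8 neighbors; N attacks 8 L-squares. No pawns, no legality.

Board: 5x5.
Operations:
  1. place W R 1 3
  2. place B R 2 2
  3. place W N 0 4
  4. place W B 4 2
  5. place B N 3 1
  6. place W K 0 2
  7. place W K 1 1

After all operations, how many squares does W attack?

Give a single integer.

Answer: 17

Derivation:
Op 1: place WR@(1,3)
Op 2: place BR@(2,2)
Op 3: place WN@(0,4)
Op 4: place WB@(4,2)
Op 5: place BN@(3,1)
Op 6: place WK@(0,2)
Op 7: place WK@(1,1)
Per-piece attacks for W:
  WK@(0,2): attacks (0,3) (0,1) (1,2) (1,3) (1,1)
  WN@(0,4): attacks (1,2) (2,3)
  WK@(1,1): attacks (1,2) (1,0) (2,1) (0,1) (2,2) (2,0) (0,2) (0,0)
  WR@(1,3): attacks (1,4) (1,2) (1,1) (2,3) (3,3) (4,3) (0,3) [ray(0,-1) blocked at (1,1)]
  WB@(4,2): attacks (3,3) (2,4) (3,1) [ray(-1,-1) blocked at (3,1)]
Union (17 distinct): (0,0) (0,1) (0,2) (0,3) (1,0) (1,1) (1,2) (1,3) (1,4) (2,0) (2,1) (2,2) (2,3) (2,4) (3,1) (3,3) (4,3)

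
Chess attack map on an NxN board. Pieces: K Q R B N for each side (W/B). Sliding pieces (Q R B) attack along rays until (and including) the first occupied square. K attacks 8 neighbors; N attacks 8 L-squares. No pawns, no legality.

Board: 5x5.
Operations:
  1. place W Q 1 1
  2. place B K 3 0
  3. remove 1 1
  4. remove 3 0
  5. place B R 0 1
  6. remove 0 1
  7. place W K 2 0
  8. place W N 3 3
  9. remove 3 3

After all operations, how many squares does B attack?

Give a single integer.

Op 1: place WQ@(1,1)
Op 2: place BK@(3,0)
Op 3: remove (1,1)
Op 4: remove (3,0)
Op 5: place BR@(0,1)
Op 6: remove (0,1)
Op 7: place WK@(2,0)
Op 8: place WN@(3,3)
Op 9: remove (3,3)
Per-piece attacks for B:
Union (0 distinct): (none)

Answer: 0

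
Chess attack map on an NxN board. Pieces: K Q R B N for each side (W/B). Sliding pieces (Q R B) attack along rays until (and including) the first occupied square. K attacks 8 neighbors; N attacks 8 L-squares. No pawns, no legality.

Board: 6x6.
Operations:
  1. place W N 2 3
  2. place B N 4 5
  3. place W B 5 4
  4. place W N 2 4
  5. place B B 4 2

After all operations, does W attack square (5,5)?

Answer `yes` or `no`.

Op 1: place WN@(2,3)
Op 2: place BN@(4,5)
Op 3: place WB@(5,4)
Op 4: place WN@(2,4)
Op 5: place BB@(4,2)
Per-piece attacks for W:
  WN@(2,3): attacks (3,5) (4,4) (1,5) (0,4) (3,1) (4,2) (1,1) (0,2)
  WN@(2,4): attacks (4,5) (0,5) (3,2) (4,3) (1,2) (0,3)
  WB@(5,4): attacks (4,5) (4,3) (3,2) (2,1) (1,0) [ray(-1,1) blocked at (4,5)]
W attacks (5,5): no

Answer: no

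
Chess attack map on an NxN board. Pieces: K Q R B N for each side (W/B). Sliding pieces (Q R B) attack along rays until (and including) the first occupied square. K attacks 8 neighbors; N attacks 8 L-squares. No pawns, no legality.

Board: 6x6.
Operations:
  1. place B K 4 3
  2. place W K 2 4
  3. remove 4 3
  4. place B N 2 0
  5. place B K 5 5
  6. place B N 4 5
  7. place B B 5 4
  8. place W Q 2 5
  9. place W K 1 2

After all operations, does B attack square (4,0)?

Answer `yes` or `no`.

Answer: no

Derivation:
Op 1: place BK@(4,3)
Op 2: place WK@(2,4)
Op 3: remove (4,3)
Op 4: place BN@(2,0)
Op 5: place BK@(5,5)
Op 6: place BN@(4,5)
Op 7: place BB@(5,4)
Op 8: place WQ@(2,5)
Op 9: place WK@(1,2)
Per-piece attacks for B:
  BN@(2,0): attacks (3,2) (4,1) (1,2) (0,1)
  BN@(4,5): attacks (5,3) (3,3) (2,4)
  BB@(5,4): attacks (4,5) (4,3) (3,2) (2,1) (1,0) [ray(-1,1) blocked at (4,5)]
  BK@(5,5): attacks (5,4) (4,5) (4,4)
B attacks (4,0): no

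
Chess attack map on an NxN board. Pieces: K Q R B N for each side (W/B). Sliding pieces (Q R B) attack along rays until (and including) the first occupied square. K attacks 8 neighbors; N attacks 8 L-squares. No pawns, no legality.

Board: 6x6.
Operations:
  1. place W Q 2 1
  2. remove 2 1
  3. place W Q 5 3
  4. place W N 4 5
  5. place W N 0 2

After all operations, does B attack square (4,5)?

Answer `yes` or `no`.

Op 1: place WQ@(2,1)
Op 2: remove (2,1)
Op 3: place WQ@(5,3)
Op 4: place WN@(4,5)
Op 5: place WN@(0,2)
Per-piece attacks for B:
B attacks (4,5): no

Answer: no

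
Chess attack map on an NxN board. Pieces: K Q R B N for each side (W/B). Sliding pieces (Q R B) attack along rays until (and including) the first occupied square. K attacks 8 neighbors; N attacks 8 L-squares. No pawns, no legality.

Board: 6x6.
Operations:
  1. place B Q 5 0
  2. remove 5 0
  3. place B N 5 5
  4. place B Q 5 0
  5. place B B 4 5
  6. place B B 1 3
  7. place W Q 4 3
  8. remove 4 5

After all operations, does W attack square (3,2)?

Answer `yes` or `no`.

Op 1: place BQ@(5,0)
Op 2: remove (5,0)
Op 3: place BN@(5,5)
Op 4: place BQ@(5,0)
Op 5: place BB@(4,5)
Op 6: place BB@(1,3)
Op 7: place WQ@(4,3)
Op 8: remove (4,5)
Per-piece attacks for W:
  WQ@(4,3): attacks (4,4) (4,5) (4,2) (4,1) (4,0) (5,3) (3,3) (2,3) (1,3) (5,4) (5,2) (3,4) (2,5) (3,2) (2,1) (1,0) [ray(-1,0) blocked at (1,3)]
W attacks (3,2): yes

Answer: yes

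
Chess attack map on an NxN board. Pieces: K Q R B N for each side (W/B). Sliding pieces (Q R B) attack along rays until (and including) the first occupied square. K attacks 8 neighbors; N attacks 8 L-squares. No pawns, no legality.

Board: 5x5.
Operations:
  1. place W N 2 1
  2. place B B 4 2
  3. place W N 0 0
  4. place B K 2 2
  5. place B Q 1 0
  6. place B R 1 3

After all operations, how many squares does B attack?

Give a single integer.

Answer: 18

Derivation:
Op 1: place WN@(2,1)
Op 2: place BB@(4,2)
Op 3: place WN@(0,0)
Op 4: place BK@(2,2)
Op 5: place BQ@(1,0)
Op 6: place BR@(1,3)
Per-piece attacks for B:
  BQ@(1,0): attacks (1,1) (1,2) (1,3) (2,0) (3,0) (4,0) (0,0) (2,1) (0,1) [ray(0,1) blocked at (1,3); ray(-1,0) blocked at (0,0); ray(1,1) blocked at (2,1)]
  BR@(1,3): attacks (1,4) (1,2) (1,1) (1,0) (2,3) (3,3) (4,3) (0,3) [ray(0,-1) blocked at (1,0)]
  BK@(2,2): attacks (2,3) (2,1) (3,2) (1,2) (3,3) (3,1) (1,3) (1,1)
  BB@(4,2): attacks (3,3) (2,4) (3,1) (2,0)
Union (18 distinct): (0,0) (0,1) (0,3) (1,0) (1,1) (1,2) (1,3) (1,4) (2,0) (2,1) (2,3) (2,4) (3,0) (3,1) (3,2) (3,3) (4,0) (4,3)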